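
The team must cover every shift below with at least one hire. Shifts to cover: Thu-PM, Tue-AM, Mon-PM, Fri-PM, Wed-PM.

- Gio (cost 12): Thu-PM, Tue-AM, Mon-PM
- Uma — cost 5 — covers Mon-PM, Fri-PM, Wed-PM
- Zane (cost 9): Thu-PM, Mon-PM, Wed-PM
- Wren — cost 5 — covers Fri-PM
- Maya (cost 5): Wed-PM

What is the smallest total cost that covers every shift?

Choose Gio and Uma: together they cover Thu-PM, Tue-AM, Mon-PM, Fri-PM, Wed-PM — every shift.
Total cost: 12 + 5 = 17.
No cover costs less than 17.

17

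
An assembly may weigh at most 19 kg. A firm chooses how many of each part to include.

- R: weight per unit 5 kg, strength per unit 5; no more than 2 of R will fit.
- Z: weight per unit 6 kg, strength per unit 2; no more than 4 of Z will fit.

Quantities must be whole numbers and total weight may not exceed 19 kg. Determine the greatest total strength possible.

R has the best ratio (5/5); taking only R gives at most 2×5 = 10 (stopped by the supply cap of 2).
Mixing does better — 2×R and 1×Z: weight 16 ≤ 19, strength 2·5 + 1·2 = 12.

12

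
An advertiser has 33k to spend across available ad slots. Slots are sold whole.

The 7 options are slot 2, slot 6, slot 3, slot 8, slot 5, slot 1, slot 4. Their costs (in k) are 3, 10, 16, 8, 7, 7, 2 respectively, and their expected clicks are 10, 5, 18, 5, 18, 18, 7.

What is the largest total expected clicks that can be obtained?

64

Treat it as a binary knapsack problem.
Allowing fractional choices, the relaxed optimum would be about 68.8, but ad slots are indivisible.
slot 3 + slot 5 + slot 1 + slot 4: cost 16 + 7 + 7 + 2 = 32 ≤ 33, expected clicks 18 + 18 + 18 + 7 = 61.
slot 2 + slot 3 + slot 5 + slot 1: cost 3 + 16 + 7 + 7 = 33 ≤ 33, expected clicks 10 + 18 + 18 + 18 = 64.
slot 2 + slot 8 + slot 5 + slot 1 + slot 4: cost 3 + 8 + 7 + 7 + 2 = 27 ≤ 33, expected clicks 10 + 5 + 18 + 18 + 7 = 58.
Best is slot 2, slot 3, slot 5, and slot 1 with total expected clicks 64.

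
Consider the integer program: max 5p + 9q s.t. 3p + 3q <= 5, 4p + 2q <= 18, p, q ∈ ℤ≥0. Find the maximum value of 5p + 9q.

The continuous relaxation peaks at (0, 1.67) with value 15.00; rounding to a feasible lattice point costs some objective.
(p,q)=(0,1): 3·0+3·1=3≤5, 4·0+2·1=2≤18, objective 9.
(p,q)=(1,0): 3·1+3·0=3≤5, 4·1+2·0=4≤18, objective 5.
(p,q)=(0,0): 3·0+3·0=0≤5, 4·0+2·0=0≤18, objective 0.
Maximum is 9 at (p,q)=(0,1).

9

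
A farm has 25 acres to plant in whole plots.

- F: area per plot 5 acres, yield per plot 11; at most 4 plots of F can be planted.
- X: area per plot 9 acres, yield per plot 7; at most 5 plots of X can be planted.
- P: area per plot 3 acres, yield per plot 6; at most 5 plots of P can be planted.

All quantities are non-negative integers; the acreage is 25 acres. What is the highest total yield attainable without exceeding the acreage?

2×F and 5×P: area 25 ≤ 25, yield 2·11 + 5·6 = 52.
3×F and 3×P: area 24 ≤ 25, yield 3·11 + 3·6 = 51.
Best is 52.

52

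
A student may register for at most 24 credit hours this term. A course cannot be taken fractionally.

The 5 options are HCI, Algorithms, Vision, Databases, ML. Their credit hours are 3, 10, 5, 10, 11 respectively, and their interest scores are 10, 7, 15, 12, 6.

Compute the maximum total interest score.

This is a 0-1 knapsack instance.
HCI + Vision + Databases: credit hours 3 + 5 + 10 = 18 ≤ 24, interest score 10 + 15 + 12 = 37.
HCI + Vision + ML: credit hours 3 + 5 + 11 = 19 ≤ 24, interest score 10 + 15 + 6 = 31.
HCI + Algorithms + Vision: credit hours 3 + 10 + 5 = 18 ≤ 24, interest score 10 + 7 + 15 = 32.
Best is HCI, Vision, and Databases with total interest score 37.

37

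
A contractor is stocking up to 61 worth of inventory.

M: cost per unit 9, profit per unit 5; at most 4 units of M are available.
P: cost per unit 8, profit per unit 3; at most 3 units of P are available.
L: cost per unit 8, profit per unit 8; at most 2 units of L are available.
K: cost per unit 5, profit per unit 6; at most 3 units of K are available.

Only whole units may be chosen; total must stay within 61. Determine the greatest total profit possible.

2×M, 1×P, 2×L, and 3×K: cost 57 ≤ 61, profit 2·5 + 1·3 + 2·8 + 3·6 = 47.
3×M, 2×L, and 3×K: cost 58 ≤ 61, profit 3·5 + 2·8 + 3·6 = 49.
Best is 49.

49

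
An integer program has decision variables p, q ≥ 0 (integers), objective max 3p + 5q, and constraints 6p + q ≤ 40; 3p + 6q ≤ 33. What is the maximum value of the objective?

30

The continuous relaxation peaks at (6.27, 2.36) with value 30.64; rounding to a feasible lattice point costs some objective.
(p,q)=(5,3): 6·5+1·3=33≤40, 3·5+6·3=33≤33, objective 30.
(p,q)=(6,2): 6·6+1·2=38≤40, 3·6+6·2=30≤33, objective 28.
(p,q)=(4,3): 6·4+1·3=27≤40, 3·4+6·3=30≤33, objective 27.
(p,q)=(5,2): 6·5+1·2=32≤40, 3·5+6·2=27≤33, objective 25.
No feasible integer point exceeds 30.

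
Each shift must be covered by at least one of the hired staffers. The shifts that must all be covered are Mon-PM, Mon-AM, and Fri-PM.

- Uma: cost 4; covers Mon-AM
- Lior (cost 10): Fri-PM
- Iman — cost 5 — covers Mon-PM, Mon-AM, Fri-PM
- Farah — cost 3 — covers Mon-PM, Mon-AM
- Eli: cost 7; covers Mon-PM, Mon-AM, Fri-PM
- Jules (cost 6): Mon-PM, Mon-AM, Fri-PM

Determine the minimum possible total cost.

The greedy cost-per-new-shift heuristic would pick Farah and Iman for 8, but a cheaper cover exists.
Iman alone covers Mon-PM, Mon-AM, Fri-PM — every shift.
Total cost: 5.
No cover costs less than 5.

5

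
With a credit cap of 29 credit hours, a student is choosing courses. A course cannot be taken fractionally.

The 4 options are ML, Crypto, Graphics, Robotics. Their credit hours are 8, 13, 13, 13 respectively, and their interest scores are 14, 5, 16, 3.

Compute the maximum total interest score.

30

This is an integer program with binary decision variables.
ML + Graphics: credit hours 8 + 13 = 21 ≤ 29, interest score 14 + 16 = 30.
Crypto + Graphics: credit hours 13 + 13 = 26 ≤ 29, interest score 5 + 16 = 21.
Best is ML and Graphics with total interest score 30.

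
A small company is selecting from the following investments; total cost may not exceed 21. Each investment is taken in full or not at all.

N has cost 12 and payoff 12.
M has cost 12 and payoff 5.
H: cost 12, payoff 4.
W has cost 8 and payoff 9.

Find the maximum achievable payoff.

21

Take N and W: cost 12 + 8 = 20 ≤ 21, payoff 12 + 9 = 21.
No other feasible combination does better.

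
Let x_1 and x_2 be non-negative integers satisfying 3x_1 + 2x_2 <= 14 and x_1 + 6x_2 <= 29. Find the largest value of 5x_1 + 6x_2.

Relaxing integrality, the LP optimum is 35.50 at (x_1,x_2) = (1.62, 4.56), which is not an integer point.
(x_1,x_2)=(2,4): 3·2+2·4=14≤14, 1·2+6·4=26≤29, objective 34.
(x_1,x_2)=(1,4): 3·1+2·4=11≤14, 1·1+6·4=25≤29, objective 29.
(x_1,x_2)=(2,3): 3·2+2·3=12≤14, 1·2+6·3=20≤29, objective 28.
(x_1,x_2)=(0,4): 3·0+2·4=8≤14, 1·0+6·4=24≤29, objective 24.
Maximum is 34 at (x_1,x_2)=(2,4).

34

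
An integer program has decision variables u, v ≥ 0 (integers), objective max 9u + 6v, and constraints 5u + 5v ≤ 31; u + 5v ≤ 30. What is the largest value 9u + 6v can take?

The continuous relaxation peaks at (6.2, 0) with value 55.80; rounding to a feasible lattice point costs some objective.
(u,v)=(6,0): 5·6+5·0=30≤31, 1·6+5·0=6≤30, objective 54.
(u,v)=(5,1): 5·5+5·1=30≤31, 1·5+5·1=10≤30, objective 51.
Maximum is 54 at (u,v)=(6,0).

54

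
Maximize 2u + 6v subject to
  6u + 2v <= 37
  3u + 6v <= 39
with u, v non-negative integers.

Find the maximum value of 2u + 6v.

(u,v)=(1,6): 6·1+2·6=18≤37, 3·1+6·6=39≤39, objective 38.
(u,v)=(0,6): 6·0+2·6=12≤37, 3·0+6·6=36≤39, objective 36.
(u,v)=(2,5): 6·2+2·5=22≤37, 3·2+6·5=36≤39, objective 34.
Maximum is 38 at (u,v)=(1,6).

38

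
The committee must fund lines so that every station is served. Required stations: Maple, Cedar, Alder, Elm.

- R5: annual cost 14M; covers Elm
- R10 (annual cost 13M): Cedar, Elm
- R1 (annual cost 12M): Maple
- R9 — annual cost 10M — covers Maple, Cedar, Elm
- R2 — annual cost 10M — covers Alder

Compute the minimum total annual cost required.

Choose R9 and R2: together they cover Maple, Cedar, Alder, Elm — every station.
Total annual cost: 10 + 10 = 20.

20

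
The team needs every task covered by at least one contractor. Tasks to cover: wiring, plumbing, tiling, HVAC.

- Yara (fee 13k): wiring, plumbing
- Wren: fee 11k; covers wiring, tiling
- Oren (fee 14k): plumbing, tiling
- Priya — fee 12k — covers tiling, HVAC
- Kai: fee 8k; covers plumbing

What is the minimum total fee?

25

The greedy cost-per-new-task heuristic would pick Wren, Kai, and Priya for 31, but a cheaper cover exists.
Choose Yara and Priya: together they cover wiring, plumbing, tiling, HVAC — every task.
Total fee: 13 + 12 = 25.
No cover costs less than 25.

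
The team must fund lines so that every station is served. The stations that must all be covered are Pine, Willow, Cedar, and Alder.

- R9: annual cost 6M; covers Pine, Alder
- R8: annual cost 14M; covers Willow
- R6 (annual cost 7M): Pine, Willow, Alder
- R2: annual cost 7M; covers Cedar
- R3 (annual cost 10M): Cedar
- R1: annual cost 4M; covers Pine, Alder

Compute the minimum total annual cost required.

Choose R6 and R2: together they cover Pine, Willow, Cedar, Alder — every station.
Total annual cost: 7 + 7 = 14.

14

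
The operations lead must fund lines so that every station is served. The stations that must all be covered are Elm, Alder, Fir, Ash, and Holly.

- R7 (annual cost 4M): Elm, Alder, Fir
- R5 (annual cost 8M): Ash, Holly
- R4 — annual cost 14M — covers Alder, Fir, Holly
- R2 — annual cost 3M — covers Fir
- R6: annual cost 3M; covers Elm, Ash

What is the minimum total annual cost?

The greedy cost-per-new-station heuristic would pick R7, R6, and R5 for 15, but a cheaper cover exists.
Choose R7 and R5: together they cover Elm, Alder, Fir, Ash, Holly — every station.
Total annual cost: 4 + 8 = 12.
No cover costs less than 12.

12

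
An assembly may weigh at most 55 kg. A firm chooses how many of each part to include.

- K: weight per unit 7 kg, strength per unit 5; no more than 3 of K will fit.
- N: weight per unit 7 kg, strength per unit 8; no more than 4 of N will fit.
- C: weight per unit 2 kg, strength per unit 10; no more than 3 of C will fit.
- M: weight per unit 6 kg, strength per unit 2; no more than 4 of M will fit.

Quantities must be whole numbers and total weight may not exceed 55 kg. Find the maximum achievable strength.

3×K, 4×N, and 3×C: weight 55 ≤ 55, strength 3·5 + 4·8 + 3·10 = 77.
2×K, 4×N, 3×C, and 1×M: weight 54 ≤ 55, strength 2·5 + 4·8 + 3·10 + 1·2 = 74.
Best is 77.

77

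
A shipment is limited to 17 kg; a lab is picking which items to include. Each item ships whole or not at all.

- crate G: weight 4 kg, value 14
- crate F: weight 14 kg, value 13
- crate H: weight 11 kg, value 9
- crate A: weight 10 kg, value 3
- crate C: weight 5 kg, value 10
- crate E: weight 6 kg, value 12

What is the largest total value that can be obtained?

Allowing fractional choices, the relaxed optimum would be about 37.9, but items are indivisible.
crate G + crate C + crate E: weight 4 + 5 + 6 = 15 ≤ 17, value 14 + 10 + 12 = 36.
crate G + crate C: weight 4 + 5 = 9 ≤ 17, value 14 + 10 = 24.
crate G + crate E: weight 4 + 6 = 10 ≤ 17, value 14 + 12 = 26.
Best is crate G, crate C, and crate E with total value 36.

36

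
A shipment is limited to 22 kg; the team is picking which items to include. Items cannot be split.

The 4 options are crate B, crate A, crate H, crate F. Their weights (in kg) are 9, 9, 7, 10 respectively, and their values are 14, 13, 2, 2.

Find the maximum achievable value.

Take crate B and crate A: weight 9 + 9 = 18 ≤ 22, value 14 + 13 = 27.
No other feasible combination does better.

27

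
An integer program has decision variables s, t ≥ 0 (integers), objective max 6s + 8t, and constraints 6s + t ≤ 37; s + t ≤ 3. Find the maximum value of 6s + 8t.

(s,t)=(0,3) is feasible, giving 24.
(s,t)=(1,2) is feasible, giving 22.
(s,t)=(0,2) is feasible, giving 16.
Maximum is 24 at (s,t)=(0,3).

24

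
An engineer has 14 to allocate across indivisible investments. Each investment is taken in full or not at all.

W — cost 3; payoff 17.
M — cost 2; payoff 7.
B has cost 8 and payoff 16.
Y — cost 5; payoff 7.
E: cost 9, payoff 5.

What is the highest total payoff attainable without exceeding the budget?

40

Take W, M, and B: cost 3 + 2 + 8 = 13 ≤ 14, payoff 17 + 7 + 16 = 40.
No other feasible combination does better.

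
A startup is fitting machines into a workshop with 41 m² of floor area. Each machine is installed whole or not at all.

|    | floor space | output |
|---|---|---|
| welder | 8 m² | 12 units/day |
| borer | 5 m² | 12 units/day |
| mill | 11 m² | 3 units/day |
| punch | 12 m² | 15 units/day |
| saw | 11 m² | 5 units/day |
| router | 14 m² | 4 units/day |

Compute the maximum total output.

44

Allowing fractional choices, the relaxed optimum would be about 45.4, but machines are indivisible.
welder + borer + punch + router: floor space 8 + 5 + 12 + 14 = 39 ≤ 41, output 12 + 12 + 15 + 4 = 43.
welder + borer + punch + saw: floor space 8 + 5 + 12 + 11 = 36 ≤ 41, output 12 + 12 + 15 + 5 = 44.
welder + borer + mill + punch: floor space 8 + 5 + 11 + 12 = 36 ≤ 41, output 12 + 12 + 3 + 15 = 42.
Best is welder, borer, punch, and saw with total output 44.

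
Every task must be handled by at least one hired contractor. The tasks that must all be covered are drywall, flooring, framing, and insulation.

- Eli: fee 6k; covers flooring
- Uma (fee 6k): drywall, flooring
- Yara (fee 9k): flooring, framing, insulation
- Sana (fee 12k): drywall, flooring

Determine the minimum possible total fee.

15

Choose Uma and Yara: together they cover drywall, flooring, framing, insulation — every task.
Total fee: 6 + 9 = 15.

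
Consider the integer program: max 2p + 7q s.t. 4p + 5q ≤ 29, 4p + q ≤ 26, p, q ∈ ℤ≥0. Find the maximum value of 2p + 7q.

(p,q)=(1,5): 4·1+5·5=29≤29, 4·1+1·5=9≤26, objective 37.
(p,q)=(0,5): 4·0+5·5=25≤29, 4·0+1·5=5≤26, objective 35.
(p,q)=(2,4): 4·2+5·4=28≤29, 4·2+1·4=12≤26, objective 32.
The best lattice point is (1,5), giving 37.

37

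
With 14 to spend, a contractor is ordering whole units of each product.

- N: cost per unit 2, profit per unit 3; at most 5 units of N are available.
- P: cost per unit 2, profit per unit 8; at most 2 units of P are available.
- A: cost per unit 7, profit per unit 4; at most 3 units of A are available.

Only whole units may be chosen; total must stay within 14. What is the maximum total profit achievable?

31

P has the best ratio (8/2); taking only P gives at most 2×8 = 16 (stopped by the supply cap of 2).
Mixing does better — 5×N and 2×P: cost 14 ≤ 14, profit 5·3 + 2·8 = 31.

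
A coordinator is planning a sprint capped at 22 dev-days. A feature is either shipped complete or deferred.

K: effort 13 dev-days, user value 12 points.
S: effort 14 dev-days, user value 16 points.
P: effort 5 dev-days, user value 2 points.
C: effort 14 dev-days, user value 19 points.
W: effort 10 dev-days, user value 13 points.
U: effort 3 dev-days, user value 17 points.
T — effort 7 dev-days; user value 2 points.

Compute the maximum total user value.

38

C + U: effort 14 + 3 = 17 ≤ 22, user value 19 + 17 = 36.
P + C + U: effort 5 + 14 + 3 = 22 ≤ 22, user value 2 + 19 + 17 = 38.
Best is P, C, and U with total user value 38.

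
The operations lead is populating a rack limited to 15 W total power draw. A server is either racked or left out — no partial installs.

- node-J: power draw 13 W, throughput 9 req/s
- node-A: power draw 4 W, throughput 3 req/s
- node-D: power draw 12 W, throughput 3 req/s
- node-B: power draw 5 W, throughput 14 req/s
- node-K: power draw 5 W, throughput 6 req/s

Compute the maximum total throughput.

23

node-B + node-K: power draw 5 + 5 = 10 ≤ 15, throughput 14 + 6 = 20.
node-A + node-B: power draw 4 + 5 = 9 ≤ 15, throughput 3 + 14 = 17.
node-A + node-B + node-K: power draw 4 + 5 + 5 = 14 ≤ 15, throughput 3 + 14 + 6 = 23.
Best is node-A, node-B, and node-K with total throughput 23.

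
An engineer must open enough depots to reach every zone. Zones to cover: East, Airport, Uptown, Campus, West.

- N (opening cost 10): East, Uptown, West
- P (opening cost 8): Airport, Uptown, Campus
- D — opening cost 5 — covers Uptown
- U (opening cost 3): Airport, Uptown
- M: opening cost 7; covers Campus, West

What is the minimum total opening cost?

18

This is an integer covering problem.
The greedy cost-per-new-zone heuristic would pick U, M, and N for 20, but a cheaper cover exists.
Choose N and P: together they cover East, Airport, Uptown, Campus, West — every zone.
Total opening cost: 10 + 8 = 18.
No cover costs less than 18.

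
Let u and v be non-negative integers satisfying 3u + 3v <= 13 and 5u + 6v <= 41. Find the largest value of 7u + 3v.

The continuous relaxation peaks at (4.33, 0) with value 30.33; rounding to a feasible lattice point costs some objective.
(u,v)=(4,0): 3·4+3·0=12≤13, 5·4+6·0=20≤41, objective 28.
(u,v)=(3,1): 3·3+3·1=12≤13, 5·3+6·1=21≤41, objective 24.
(u,v)=(3,0): 3·3+3·0=9≤13, 5·3+6·0=15≤41, objective 21.
Maximum is 28 at (u,v)=(4,0).

28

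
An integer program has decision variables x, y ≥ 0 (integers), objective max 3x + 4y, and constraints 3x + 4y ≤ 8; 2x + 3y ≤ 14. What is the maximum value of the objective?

(x,y)=(0,2) is feasible, giving 8.
(x,y)=(1,1) is feasible, giving 7.
(x,y)=(0,1) is feasible, giving 4.
The best lattice point is (0,2), giving 8.

8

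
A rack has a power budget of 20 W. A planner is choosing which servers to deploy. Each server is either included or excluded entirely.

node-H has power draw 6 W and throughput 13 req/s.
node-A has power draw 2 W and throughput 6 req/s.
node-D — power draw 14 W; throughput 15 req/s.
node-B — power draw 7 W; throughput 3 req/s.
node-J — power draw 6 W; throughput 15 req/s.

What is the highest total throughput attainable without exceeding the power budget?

This is an integer program with binary decision variables.
Allowing fractional choices, the relaxed optimum would be about 40.4, but servers are indivisible.
node-H + node-B + node-J: power draw 6 + 7 + 6 = 19 ≤ 20, throughput 13 + 3 + 15 = 31.
node-H + node-A + node-J: power draw 6 + 2 + 6 = 14 ≤ 20, throughput 13 + 6 + 15 = 34.
node-D + node-J: power draw 14 + 6 = 20 ≤ 20, throughput 15 + 15 = 30.
Best is node-H, node-A, and node-J with total throughput 34.

34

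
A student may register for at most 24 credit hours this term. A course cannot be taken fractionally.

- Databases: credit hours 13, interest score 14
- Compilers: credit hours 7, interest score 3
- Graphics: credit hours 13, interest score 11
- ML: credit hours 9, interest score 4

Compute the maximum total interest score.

18

Allowing fractional choices, the relaxed optimum would be about 23.3, but courses are indivisible.
Graphics + ML: credit hours 13 + 9 = 22 ≤ 24, interest score 11 + 4 = 15.
Databases + Compilers: credit hours 13 + 7 = 20 ≤ 24, interest score 14 + 3 = 17.
Databases + ML: credit hours 13 + 9 = 22 ≤ 24, interest score 14 + 4 = 18.
Best is Databases and ML with total interest score 18.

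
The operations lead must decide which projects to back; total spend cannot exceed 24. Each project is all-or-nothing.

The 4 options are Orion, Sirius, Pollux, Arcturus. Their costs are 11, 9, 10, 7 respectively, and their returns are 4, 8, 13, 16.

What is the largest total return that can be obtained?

29

Treat it as a binary knapsack problem.
Allowing fractional choices, the relaxed optimum would be about 35.2, but projects are indivisible.
Pollux + Arcturus: cost 10 + 7 = 17 ≤ 24, return 13 + 16 = 29.
Sirius + Pollux: cost 9 + 10 = 19 ≤ 24, return 8 + 13 = 21.
Sirius + Arcturus: cost 9 + 7 = 16 ≤ 24, return 8 + 16 = 24.
Best is Pollux and Arcturus with total return 29.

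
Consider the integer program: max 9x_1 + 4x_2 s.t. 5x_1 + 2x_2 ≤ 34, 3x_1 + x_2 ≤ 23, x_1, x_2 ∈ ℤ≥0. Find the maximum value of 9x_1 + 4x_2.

68

(x_1,x_2)=(0,17): 5·0+2·17=34≤34, 3·0+1·17=17≤23, objective 68.
(x_1,x_2)=(0,16): 5·0+2·16=32≤34, 3·0+1·16=16≤23, objective 64.
Maximum is 68 at (x_1,x_2)=(0,17).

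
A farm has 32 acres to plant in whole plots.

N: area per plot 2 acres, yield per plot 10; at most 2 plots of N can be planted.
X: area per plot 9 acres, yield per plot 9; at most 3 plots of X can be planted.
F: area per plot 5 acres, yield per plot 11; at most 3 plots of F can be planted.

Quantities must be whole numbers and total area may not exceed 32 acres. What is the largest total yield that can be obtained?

Take 2×N, 1×X, and 3×F: area 28 ≤ 32, yield 2·10 + 1·9 + 3·11 = 62.
N has the best ratio (10/2) and is taken to its limit of 2; remaining capacity is filled optimally with the others.

62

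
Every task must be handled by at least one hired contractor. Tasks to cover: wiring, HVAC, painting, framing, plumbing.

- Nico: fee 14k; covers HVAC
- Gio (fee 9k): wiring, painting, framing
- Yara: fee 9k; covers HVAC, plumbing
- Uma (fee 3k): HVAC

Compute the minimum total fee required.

18

Choose Gio and Yara: together they cover wiring, HVAC, painting, framing, plumbing — every task.
Total fee: 9 + 9 = 18.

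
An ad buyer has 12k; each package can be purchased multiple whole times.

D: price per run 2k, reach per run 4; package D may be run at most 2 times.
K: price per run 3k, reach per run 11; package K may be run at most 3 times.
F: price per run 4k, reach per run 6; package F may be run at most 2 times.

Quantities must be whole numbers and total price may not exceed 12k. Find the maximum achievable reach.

1×D and 3×K: price 11 ≤ 12, reach 1·4 + 3·11 = 37.
3×K: price 9 ≤ 12, reach 3·11 = 33.
Best is 37.

37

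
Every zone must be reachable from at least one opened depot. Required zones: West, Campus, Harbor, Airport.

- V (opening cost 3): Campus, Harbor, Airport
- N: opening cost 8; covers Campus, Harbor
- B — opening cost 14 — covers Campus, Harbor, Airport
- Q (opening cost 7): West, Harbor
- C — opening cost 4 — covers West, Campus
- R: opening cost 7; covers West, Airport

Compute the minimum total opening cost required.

7

This is a weighted set-cover instance.
Choose V and C: together they cover West, Campus, Harbor, Airport — every zone.
Total opening cost: 3 + 4 = 7.
No cover costs less than 7.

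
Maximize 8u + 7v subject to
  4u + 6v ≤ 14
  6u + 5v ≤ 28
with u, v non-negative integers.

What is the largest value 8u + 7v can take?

(u,v)=(3,0) is feasible, giving 24.
(u,v)=(2,1) is feasible, giving 23.
(u,v)=(2,0) is feasible, giving 16.
The best lattice point is (3,0), giving 24.

24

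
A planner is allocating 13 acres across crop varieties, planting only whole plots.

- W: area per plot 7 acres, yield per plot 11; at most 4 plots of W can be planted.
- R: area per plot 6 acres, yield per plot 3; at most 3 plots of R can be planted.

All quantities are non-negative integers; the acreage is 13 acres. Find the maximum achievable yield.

This is a bounded integer knapsack.
1×W and 1×R: area 13 ≤ 13, yield 1·11 + 1·3 = 14.
1×W: area 7 ≤ 13, yield 1·11 = 11.
Best is 14.

14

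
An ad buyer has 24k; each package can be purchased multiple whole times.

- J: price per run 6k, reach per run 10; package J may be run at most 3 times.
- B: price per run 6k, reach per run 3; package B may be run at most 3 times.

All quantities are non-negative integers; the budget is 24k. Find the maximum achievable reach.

33

J has the best ratio (10/6); taking only J gives at most 3×10 = 30 (stopped by the supply cap of 3).
Mixing does better — 3×J and 1×B: price 24 ≤ 24, reach 3·10 + 1·3 = 33.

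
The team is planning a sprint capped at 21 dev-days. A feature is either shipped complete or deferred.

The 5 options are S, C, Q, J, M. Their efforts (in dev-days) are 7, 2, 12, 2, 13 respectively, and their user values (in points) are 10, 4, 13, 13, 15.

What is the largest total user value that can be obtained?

36

This is an integer program with binary decision variables.
C + J + M: effort 2 + 2 + 13 = 17 ≤ 21, user value 4 + 13 + 15 = 32.
S + Q + J: effort 7 + 12 + 2 = 21 ≤ 21, user value 10 + 13 + 13 = 36.
C + Q + J: effort 2 + 12 + 2 = 16 ≤ 21, user value 4 + 13 + 13 = 30.
Best is S, Q, and J with total user value 36.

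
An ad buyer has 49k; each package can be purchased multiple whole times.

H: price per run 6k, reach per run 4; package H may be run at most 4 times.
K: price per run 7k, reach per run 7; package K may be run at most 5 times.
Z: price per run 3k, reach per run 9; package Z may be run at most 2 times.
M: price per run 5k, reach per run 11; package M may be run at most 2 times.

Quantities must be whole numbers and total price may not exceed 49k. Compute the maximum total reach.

69

Z has the best ratio (9/3); taking only Z gives at most 2×9 = 18 (stopped by the supply cap of 2).
Mixing does better — 2×H, 3×K, 2×Z, and 2×M: price 49 ≤ 49, reach 2·4 + 3·7 + 2·9 + 2·11 = 69.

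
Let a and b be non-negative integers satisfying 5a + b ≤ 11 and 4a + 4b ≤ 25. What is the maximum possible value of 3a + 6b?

36

The continuous relaxation peaks at (0, 6.25) with value 37.50; rounding to a feasible lattice point costs some objective.
(a,b)=(0,6): 5·0+1·6=6≤11, 4·0+4·6=24≤25, objective 36.
(a,b)=(1,5): 5·1+1·5=10≤11, 4·1+4·5=24≤25, objective 33.
No feasible integer point exceeds 36.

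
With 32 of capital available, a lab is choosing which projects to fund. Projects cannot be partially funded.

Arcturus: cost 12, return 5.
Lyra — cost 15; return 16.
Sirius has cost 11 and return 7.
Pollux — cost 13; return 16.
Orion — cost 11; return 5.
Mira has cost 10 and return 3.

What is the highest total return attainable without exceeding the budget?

This is a 0-1 knapsack instance.
Take Lyra and Pollux: cost 15 + 13 = 28 ≤ 32, return 16 + 16 = 32.
No other feasible combination does better.

32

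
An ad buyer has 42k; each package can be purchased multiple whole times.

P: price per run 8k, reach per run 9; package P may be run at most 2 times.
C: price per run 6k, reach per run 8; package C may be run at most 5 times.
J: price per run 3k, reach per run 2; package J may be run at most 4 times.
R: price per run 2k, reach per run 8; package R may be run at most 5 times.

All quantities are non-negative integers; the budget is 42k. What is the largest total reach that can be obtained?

Take 1×P, 4×C, and 5×R: price 42 ≤ 42, reach 1·9 + 4·8 + 5·8 = 81.
R has the best ratio (8/2) and is taken to its limit of 5; remaining capacity is filled optimally with the others.

81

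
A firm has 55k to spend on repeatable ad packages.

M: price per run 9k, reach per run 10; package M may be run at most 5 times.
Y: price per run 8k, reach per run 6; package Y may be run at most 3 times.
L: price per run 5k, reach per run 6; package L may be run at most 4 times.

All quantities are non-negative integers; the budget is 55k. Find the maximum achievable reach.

L has the best ratio (6/5); taking only L gives at most 4×6 = 24 (stopped by the supply cap of 4).
Mixing does better — 5×M and 2×L: price 55 ≤ 55, reach 5·10 + 2·6 = 62.

62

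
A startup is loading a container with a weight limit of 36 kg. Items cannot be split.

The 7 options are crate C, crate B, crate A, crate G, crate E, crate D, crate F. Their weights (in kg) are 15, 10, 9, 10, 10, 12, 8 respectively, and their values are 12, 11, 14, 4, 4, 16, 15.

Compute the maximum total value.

45

Take crate A, crate D, and crate F: weight 9 + 12 + 8 = 29 ≤ 36, value 14 + 16 + 15 = 45.
No other feasible combination does better.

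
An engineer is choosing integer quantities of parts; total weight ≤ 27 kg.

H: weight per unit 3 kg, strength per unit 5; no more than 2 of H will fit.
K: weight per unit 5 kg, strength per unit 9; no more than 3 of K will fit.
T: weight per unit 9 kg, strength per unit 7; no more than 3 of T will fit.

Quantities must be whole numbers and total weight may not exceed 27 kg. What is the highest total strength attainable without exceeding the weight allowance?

K has the best ratio (9/5); taking only K gives at most 3×9 = 27 (stopped by the supply cap of 3).
Mixing does better — 1×H, 3×K, and 1×T: weight 27 ≤ 27, strength 1·5 + 3·9 + 1·7 = 39.

39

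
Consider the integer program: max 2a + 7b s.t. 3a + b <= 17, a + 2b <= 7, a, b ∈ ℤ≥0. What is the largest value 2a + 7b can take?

The continuous relaxation peaks at (0, 3.5) with value 24.50; rounding to a feasible lattice point costs some objective.
(a,b)=(1,3): 3·1+1·3=6≤17, 1·1+2·3=7≤7, objective 23.
(a,b)=(0,3): 3·0+1·3=3≤17, 1·0+2·3=6≤7, objective 21.
The best lattice point is (1,3), giving 23.

23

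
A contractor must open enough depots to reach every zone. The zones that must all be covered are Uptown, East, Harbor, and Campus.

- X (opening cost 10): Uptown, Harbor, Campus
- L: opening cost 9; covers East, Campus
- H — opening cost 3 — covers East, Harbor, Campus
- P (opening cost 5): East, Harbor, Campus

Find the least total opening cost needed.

13

Choose X and H: together they cover Uptown, East, Harbor, Campus — every zone.
Total opening cost: 10 + 3 = 13.
No cover costs less than 13.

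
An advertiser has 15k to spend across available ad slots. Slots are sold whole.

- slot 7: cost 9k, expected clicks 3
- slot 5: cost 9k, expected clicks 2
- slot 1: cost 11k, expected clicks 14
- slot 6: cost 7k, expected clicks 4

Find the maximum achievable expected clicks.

14

Treat it as a binary knapsack problem.
Allowing fractional choices, the relaxed optimum would be about 16.3, but ad slots are indivisible.
slot 6: cost 7 ≤ 15, expected clicks 4.
slot 1: cost 11 ≤ 15, expected clicks 14.
Best is slot 1 with total expected clicks 14.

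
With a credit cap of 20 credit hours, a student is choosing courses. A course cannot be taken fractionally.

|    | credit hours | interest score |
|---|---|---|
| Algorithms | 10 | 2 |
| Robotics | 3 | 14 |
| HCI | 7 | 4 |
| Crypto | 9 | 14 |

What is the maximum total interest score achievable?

32

Allowing fractional choices, the relaxed optimum would be about 32.2, but courses are indivisible.
Robotics + Crypto: credit hours 3 + 9 = 12 ≤ 20, interest score 14 + 14 = 28.
Algorithms + Robotics + HCI: credit hours 10 + 3 + 7 = 20 ≤ 20, interest score 2 + 14 + 4 = 20.
Robotics + HCI + Crypto: credit hours 3 + 7 + 9 = 19 ≤ 20, interest score 14 + 4 + 14 = 32.
Best is Robotics, HCI, and Crypto with total interest score 32.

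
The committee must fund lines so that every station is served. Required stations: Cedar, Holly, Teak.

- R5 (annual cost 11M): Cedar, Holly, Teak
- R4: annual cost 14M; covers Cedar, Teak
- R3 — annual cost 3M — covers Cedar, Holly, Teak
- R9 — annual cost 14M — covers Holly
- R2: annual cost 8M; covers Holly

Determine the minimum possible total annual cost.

3

This is an integer covering problem.
R3 alone covers Cedar, Holly, Teak — every station.
Total annual cost: 3.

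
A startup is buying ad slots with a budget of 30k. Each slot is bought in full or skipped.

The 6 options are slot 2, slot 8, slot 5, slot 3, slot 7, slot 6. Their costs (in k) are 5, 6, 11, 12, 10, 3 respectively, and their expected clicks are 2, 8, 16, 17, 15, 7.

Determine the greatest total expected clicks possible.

46

Allowing fractional choices, the relaxed optimum would be about 46.5, but ad slots are indivisible.
slot 8 + slot 5 + slot 3: cost 6 + 11 + 12 = 29 ≤ 30, expected clicks 8 + 16 + 17 = 41.
slot 8 + slot 5 + slot 7 + slot 6: cost 6 + 11 + 10 + 3 = 30 ≤ 30, expected clicks 8 + 16 + 15 + 7 = 46.
slot 2 + slot 3 + slot 7 + slot 6: cost 5 + 12 + 10 + 3 = 30 ≤ 30, expected clicks 2 + 17 + 15 + 7 = 41.
Best is slot 8, slot 5, slot 7, and slot 6 with total expected clicks 46.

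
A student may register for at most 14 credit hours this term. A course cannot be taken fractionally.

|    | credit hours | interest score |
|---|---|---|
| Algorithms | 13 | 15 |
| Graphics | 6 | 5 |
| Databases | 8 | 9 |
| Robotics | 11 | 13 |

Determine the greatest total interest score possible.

15

This is an integer program with binary decision variables.
Allowing fractional choices, the relaxed optimum would be about 16.5, but courses are indivisible.
Robotics: credit hours 11 ≤ 14, interest score 13.
Algorithms: credit hours 13 ≤ 14, interest score 15.
Graphics + Databases: credit hours 6 + 8 = 14 ≤ 14, interest score 5 + 9 = 14.
Best is Algorithms with total interest score 15.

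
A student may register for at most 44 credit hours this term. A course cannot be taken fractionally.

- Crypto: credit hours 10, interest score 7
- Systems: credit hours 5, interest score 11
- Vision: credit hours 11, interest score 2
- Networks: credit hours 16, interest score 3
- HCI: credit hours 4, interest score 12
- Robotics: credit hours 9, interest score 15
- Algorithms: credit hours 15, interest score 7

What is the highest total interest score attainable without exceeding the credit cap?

Crypto + Systems + HCI + Robotics + Algorithms: credit hours 10 + 5 + 4 + 9 + 15 = 43 ≤ 44, interest score 7 + 11 + 12 + 15 + 7 = 52.
Crypto + Systems + Vision + HCI + Robotics: credit hours 10 + 5 + 11 + 4 + 9 = 39 ≤ 44, interest score 7 + 11 + 2 + 12 + 15 = 47.
Crypto + Systems + Networks + HCI + Robotics: credit hours 10 + 5 + 16 + 4 + 9 = 44 ≤ 44, interest score 7 + 11 + 3 + 12 + 15 = 48.
Best is Crypto, Systems, HCI, Robotics, and Algorithms with total interest score 52.

52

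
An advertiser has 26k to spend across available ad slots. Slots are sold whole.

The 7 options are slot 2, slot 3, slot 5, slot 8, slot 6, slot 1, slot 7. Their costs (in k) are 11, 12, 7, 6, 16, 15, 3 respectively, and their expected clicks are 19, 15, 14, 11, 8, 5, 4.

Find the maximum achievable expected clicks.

slot 2 + slot 3 + slot 7: cost 11 + 12 + 3 = 26 ≤ 26, expected clicks 19 + 15 + 4 = 38.
slot 2 + slot 5 + slot 8: cost 11 + 7 + 6 = 24 ≤ 26, expected clicks 19 + 14 + 11 = 44.
slot 3 + slot 5 + slot 8: cost 12 + 7 + 6 = 25 ≤ 26, expected clicks 15 + 14 + 11 = 40.
Best is slot 2, slot 5, and slot 8 with total expected clicks 44.

44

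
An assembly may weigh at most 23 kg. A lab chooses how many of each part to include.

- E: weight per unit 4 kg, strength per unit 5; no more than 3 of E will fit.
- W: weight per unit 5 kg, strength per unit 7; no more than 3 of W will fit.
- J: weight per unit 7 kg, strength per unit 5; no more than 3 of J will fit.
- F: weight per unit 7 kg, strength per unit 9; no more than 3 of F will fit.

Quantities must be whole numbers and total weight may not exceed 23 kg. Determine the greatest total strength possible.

31

This is a bounded integer knapsack.
3×W and 1×F: weight 22 ≤ 23, strength 3·7 + 1·9 = 30.
2×E and 3×W: weight 23 ≤ 23, strength 2·5 + 3·7 = 31.
Best is 31.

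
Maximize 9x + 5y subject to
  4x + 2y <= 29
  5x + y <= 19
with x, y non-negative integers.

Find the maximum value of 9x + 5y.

70

The continuous relaxation peaks at (0, 14.5) with value 72.50; rounding to a feasible lattice point costs some objective.
(x,y)=(0,14): 4·0+2·14=28≤29, 5·0+1·14=14≤19, objective 70.
(x,y)=(0,13): 4·0+2·13=26≤29, 5·0+1·13=13≤19, objective 65.
No feasible integer point exceeds 70.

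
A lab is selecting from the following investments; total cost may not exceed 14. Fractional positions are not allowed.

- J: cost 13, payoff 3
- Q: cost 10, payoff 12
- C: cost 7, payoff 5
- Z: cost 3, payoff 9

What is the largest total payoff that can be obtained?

Allowing fractional choices, the relaxed optimum would be about 21.7, but investments are indivisible.
Q + Z: cost 10 + 3 = 13 ≤ 14, payoff 12 + 9 = 21.
Q: cost 10 ≤ 14, payoff 12.
C + Z: cost 7 + 3 = 10 ≤ 14, payoff 5 + 9 = 14.
Best is Q and Z with total payoff 21.

21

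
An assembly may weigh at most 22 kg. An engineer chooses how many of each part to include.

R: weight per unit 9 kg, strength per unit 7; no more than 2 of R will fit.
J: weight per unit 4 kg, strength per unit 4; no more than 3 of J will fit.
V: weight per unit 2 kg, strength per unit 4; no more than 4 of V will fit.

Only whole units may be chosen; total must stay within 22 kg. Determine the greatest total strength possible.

Take 3×J and 4×V: weight 20 ≤ 22, strength 3·4 + 4·4 = 28.
V has the best ratio (4/2) and is taken to its limit of 4; remaining capacity is filled optimally with the others.

28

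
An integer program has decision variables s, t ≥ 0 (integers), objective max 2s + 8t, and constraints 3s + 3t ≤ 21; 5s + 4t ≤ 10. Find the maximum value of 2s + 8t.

16

Relaxing integrality, the LP optimum is 20.00 at (s,t) = (0, 2.5), which is not an integer point.
(s,t)=(0,2): 3·0+3·2=6≤21, 5·0+4·2=8≤10, objective 16.
(s,t)=(1,1): 3·1+3·1=6≤21, 5·1+4·1=9≤10, objective 10.
(s,t)=(0,1): 3·0+3·1=3≤21, 5·0+4·1=4≤10, objective 8.
The best lattice point is (0,2), giving 16.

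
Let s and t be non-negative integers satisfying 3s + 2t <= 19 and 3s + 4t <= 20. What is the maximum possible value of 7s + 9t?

(s,t)=(4,2): 3·4+2·2=16≤19, 3·4+4·2=20≤20, objective 46.
(s,t)=(5,1): 3·5+2·1=17≤19, 3·5+4·1=19≤20, objective 44.
(s,t)=(6,0): 3·6+2·0=18≤19, 3·6+4·0=18≤20, objective 42.
No feasible integer point exceeds 46.

46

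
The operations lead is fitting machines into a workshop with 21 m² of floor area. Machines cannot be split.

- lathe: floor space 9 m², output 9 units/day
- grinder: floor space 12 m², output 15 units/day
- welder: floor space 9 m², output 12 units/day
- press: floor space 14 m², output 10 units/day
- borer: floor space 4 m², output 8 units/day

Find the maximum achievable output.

27

Take grinder and welder: floor space 12 + 9 = 21 ≤ 21, output 15 + 12 = 27.
No other feasible combination does better.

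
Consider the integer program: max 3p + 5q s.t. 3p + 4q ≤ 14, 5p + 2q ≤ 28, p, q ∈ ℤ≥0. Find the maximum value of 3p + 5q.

16

The continuous relaxation peaks at (0, 3.5) with value 17.50; rounding to a feasible lattice point costs some objective.
(p,q)=(2,2) is feasible, giving 16.
(p,q)=(0,3) is feasible, giving 15.
(p,q)=(3,1) is feasible, giving 14.
(p,q)=(1,2) is feasible, giving 13.
Maximum is 16 at (p,q)=(2,2).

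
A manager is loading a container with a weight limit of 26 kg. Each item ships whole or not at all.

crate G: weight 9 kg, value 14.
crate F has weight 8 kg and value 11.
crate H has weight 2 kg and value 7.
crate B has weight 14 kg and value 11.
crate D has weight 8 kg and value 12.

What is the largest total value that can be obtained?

Allowing fractional choices, the relaxed optimum would be about 42.6, but items are indivisible.
crate G + crate H + crate D: weight 9 + 2 + 8 = 19 ≤ 26, value 14 + 7 + 12 = 33.
crate G + crate F + crate D: weight 9 + 8 + 8 = 25 ≤ 26, value 14 + 11 + 12 = 37.
Best is crate G, crate F, and crate D with total value 37.

37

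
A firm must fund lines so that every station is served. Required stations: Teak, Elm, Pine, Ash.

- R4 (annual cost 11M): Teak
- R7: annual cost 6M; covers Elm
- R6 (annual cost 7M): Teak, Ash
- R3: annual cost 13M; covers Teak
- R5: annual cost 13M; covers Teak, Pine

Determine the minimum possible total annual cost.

26

Choose R7, R6, and R5: together they cover Teak, Elm, Pine, Ash — every station.
Total annual cost: 6 + 7 + 13 = 26.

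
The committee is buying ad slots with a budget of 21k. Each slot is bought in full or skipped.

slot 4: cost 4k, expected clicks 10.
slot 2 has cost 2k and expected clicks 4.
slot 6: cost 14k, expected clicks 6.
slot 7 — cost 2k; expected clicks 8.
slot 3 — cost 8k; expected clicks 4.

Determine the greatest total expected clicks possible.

Allowing fractional choices, the relaxed optimum would be about 28.1, but ad slots are indivisible.
slot 4 + slot 2 + slot 7: cost 4 + 2 + 2 = 8 ≤ 21, expected clicks 10 + 4 + 8 = 22.
slot 4 + slot 2 + slot 7 + slot 3: cost 4 + 2 + 2 + 8 = 16 ≤ 21, expected clicks 10 + 4 + 8 + 4 = 26.
slot 4 + slot 6 + slot 7: cost 4 + 14 + 2 = 20 ≤ 21, expected clicks 10 + 6 + 8 = 24.
Best is slot 4, slot 2, slot 7, and slot 3 with total expected clicks 26.

26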